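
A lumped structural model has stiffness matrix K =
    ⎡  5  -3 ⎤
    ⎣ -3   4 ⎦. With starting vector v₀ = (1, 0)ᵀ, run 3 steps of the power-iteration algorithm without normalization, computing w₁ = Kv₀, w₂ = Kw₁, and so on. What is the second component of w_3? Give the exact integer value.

w1 = Kv₀ = (5, -3)
w2 = Kw1 = (34, -27)
w3 = Kw2 = (251, -210)
The requested component of w3 is -210.

-210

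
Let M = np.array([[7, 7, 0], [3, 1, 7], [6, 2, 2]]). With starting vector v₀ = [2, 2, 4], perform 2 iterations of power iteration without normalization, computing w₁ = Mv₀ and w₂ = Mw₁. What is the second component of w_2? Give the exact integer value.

w1 = Mv₀ = (7·2 + 7·2 + 0·4; 3·2 + 1·2 + 7·4; 6·2 + 2·2 + 2·4) = (28, 36, 24)
w2 = Mw1 = (7·28 + 7·36 + 0·24; 3·28 + 1·36 + 7·24; 6·28 + 2·36 + 2·24) = (448, 288, 288)
The requested component of w2 is 288.

288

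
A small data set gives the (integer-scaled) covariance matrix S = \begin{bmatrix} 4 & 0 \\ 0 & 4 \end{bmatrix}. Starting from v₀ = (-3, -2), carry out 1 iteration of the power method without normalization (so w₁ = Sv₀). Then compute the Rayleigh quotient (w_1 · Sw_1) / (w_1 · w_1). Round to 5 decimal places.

w1 = Sv₀ = (4·(-3) + 0·(-2); 0·(-3) + 4·(-2)) = (-12, -8)
Sw1 = (-48, -32)
w1·Sw1 = (-12)·(-48) + (-8)·(-32) = 832; w1·w1 = (-12)·(-12) + (-8)·(-8) = 208
λ ≈ 832/208 = 4.00000

λ ≈ 4.00000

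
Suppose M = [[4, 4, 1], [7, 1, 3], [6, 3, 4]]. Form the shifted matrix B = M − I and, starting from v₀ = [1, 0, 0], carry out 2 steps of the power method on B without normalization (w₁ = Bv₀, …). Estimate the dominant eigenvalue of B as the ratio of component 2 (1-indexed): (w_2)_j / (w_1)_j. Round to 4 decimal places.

B = M − I has rows (3, 4, 1); (7, 0, 3); (6, 3, 3)
w1 = Bv₀ = (3, 7, 6)
w2 = Bw1 = (43, 39, 57)
Ratio: 39/7 = 5.5714

5.5714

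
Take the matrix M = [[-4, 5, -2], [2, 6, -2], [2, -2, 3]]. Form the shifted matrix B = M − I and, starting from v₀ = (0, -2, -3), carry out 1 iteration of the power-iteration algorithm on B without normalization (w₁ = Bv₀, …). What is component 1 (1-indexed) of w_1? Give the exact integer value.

-4

B = M − I has rows (-5, 5, -2); (2, 5, -2); (2, -2, 2)
w1 = Bv₀ = ((-5)·0 + 5·(-2) + (-2)·(-3); 2·0 + 5·(-2) + (-2)·(-3); 2·0 + (-2)·(-2) + 2·(-3)) = (-4, -4, -2)
Requested component of w1: -4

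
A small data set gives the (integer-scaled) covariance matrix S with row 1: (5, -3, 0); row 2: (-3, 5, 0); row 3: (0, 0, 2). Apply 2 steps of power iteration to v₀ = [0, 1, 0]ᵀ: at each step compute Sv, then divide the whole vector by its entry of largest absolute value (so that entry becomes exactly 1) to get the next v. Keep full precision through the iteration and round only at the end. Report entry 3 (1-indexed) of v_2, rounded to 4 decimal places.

Sv0 = (-3.00000, 5.00000, 0.00000); divide by 5.00000 → v1 = (-0.60000, 1.00000, 0.00000)
Sv1 = (-6.00000, 6.80000, 0.00000); divide by 6.80000 → v2 = (-0.88235, 1.00000, 0.00000)
Requested entry of v2: 0/34 = 0.0000

0.0000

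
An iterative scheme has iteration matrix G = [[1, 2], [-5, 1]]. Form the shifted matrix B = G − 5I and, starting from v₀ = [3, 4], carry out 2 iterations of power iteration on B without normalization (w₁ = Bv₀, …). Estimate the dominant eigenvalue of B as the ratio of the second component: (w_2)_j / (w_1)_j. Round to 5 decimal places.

B = G − 5I has rows (-4, 2); (-5, -4)
w1 = Bv₀ = (-4, -31)
w2 = Bw1 = (-46, 144)
Ratio: 144/-31 = -4.64516

-4.64516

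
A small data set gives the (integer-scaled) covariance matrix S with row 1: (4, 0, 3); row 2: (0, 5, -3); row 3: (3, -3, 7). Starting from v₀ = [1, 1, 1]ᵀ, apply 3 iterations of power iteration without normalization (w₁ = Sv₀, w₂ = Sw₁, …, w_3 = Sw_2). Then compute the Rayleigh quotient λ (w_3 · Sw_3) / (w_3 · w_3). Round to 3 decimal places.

w1 = Sv₀ = (4·1 + 0·1 + 3·1; 0·1 + 5·1 + (-3)·1; 3·1 + (-3)·1 + 7·1) = (7, 2, 7)
w2 = Sw1 = (4·7 + 0·2 + 3·7; 0·7 + 5·2 + (-3)·7; 3·7 + (-3)·2 + 7·7) = (49, -11, 64)
w3 = Sw2 = (388, -247, 628)
Sw3 = (3436, -3119, 6301)
w3·Sw3 = 388·3436 + (-247)·(-3119) + 628·6301 = 6060589; w3·w3 = 388·388 + (-247)·(-247) + 628·628 = 605937
λ ≈ 6060589/605937 = 10.002

10.002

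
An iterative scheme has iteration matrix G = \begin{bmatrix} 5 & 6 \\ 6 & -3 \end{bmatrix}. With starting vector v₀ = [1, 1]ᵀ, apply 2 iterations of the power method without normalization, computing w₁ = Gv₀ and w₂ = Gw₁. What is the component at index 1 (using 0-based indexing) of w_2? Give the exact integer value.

57

w1 = Gv₀ = (5·1 + 6·1; 6·1 + (-3)·1) = (11, 3)
w2 = Gw1 = (5·11 + 6·3; 6·11 + (-3)·3) = (73, 57)
The requested component of w2 is 57.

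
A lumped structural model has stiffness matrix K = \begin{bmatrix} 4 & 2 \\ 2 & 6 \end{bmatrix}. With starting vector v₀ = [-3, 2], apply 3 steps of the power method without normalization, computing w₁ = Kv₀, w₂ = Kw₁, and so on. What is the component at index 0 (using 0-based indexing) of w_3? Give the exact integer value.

w1 = Kv₀ = (4·(-3) + 2·2; 2·(-3) + 6·2) = (-8, 6)
w2 = Kw1 = (4·(-8) + 2·6; 2·(-8) + 6·6) = (-20, 20)
w3 = Kw2 = (-40, 80)
The requested component of w3 is -40.

-40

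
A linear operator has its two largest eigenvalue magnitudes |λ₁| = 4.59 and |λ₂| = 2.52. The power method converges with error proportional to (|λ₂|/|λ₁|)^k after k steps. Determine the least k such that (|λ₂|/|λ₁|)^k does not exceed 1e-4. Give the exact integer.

16

|λ₂/λ₁| = 2.52/4.59 = 0.54902
Need k ≥ ln(1e-4) / ln(0.54902) = -9.2103 / -0.5996 ≈ 15.360
Smallest integer k satisfying the bound: 16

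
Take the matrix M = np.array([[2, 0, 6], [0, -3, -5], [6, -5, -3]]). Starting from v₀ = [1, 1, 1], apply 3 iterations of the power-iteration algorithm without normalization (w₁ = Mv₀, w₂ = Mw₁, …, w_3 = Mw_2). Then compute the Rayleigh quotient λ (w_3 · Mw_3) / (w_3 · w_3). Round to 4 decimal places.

-7.4774

w1 = Mv₀ = (2·1 + 0·1 + 6·1; 0·1 + (-3)·1 + (-5)·1; 6·1 + (-5)·1 + (-3)·1) = (8, -8, -2)
w2 = Mw1 = (2·8 + 0·(-8) + 6·(-2); 0·8 + (-3)·(-8) + (-5)·(-2); 6·8 + (-5)·(-8) + (-3)·(-2)) = (4, 34, 94)
w3 = Mw2 = (572, -572, -428)
Mw3 = (-1424, 3856, 7576)
w3·Mw3 = 572·(-1424) + (-572)·3856 + (-428)·7576 = -6262688; w3·w3 = 572·572 + (-572)·(-572) + (-428)·(-428) = 837552
λ ≈ -6262688/837552 = -7.4774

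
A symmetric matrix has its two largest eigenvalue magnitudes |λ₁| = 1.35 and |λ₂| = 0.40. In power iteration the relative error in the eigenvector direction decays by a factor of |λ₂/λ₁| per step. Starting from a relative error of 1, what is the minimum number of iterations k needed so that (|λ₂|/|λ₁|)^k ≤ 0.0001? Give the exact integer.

|λ₂/λ₁| = 0.40/1.35 = 0.29630
Need k ≥ ln(0.0001) / ln(0.29630) = -9.2103 / -1.2164 ≈ 7.572
Smallest integer k satisfying the bound: 8

8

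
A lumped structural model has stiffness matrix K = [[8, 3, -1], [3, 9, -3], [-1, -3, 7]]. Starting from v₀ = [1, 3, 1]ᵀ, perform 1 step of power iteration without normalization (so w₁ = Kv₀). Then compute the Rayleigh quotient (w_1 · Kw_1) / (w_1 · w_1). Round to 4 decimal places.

λ ≈ 11.9175

w1 = Kv₀ = (8·1 + 3·3 + (-1)·1; 3·1 + 9·3 + (-3)·1; (-1)·1 + (-3)·3 + 7·1) = (16, 27, -3)
Kw1 = (212, 300, -118)
w1·Kw1 = 16·212 + 27·300 + (-3)·(-118) = 11846; w1·w1 = 16·16 + 27·27 + (-3)·(-3) = 994
λ ≈ 11846/994 = 11.9175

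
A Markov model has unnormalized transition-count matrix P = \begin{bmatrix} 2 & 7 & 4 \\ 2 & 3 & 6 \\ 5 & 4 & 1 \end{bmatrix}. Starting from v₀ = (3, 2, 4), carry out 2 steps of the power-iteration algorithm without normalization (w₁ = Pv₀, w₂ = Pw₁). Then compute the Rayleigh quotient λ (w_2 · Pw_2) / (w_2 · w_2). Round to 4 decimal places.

w1 = Pv₀ = (36, 36, 27)
w2 = Pw1 = (432, 342, 351)
Pw2 = (4662, 3996, 3879)
w2·Pw2 = 432·4662 + 342·3996 + 351·3879 = 4742145; w2·w2 = 432·432 + 342·342 + 351·351 = 426789
λ ≈ 4742145/426789 = 11.1112

11.1112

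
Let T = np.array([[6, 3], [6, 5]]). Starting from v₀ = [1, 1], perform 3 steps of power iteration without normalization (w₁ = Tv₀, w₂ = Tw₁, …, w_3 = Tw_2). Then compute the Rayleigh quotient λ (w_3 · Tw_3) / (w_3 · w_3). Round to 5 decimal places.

w1 = Tv₀ = (6·1 + 3·1; 6·1 + 5·1) = (9, 11)
w2 = Tw1 = (6·9 + 3·11; 6·9 + 5·11) = (87, 109)
w3 = Tw2 = (849, 1067)
Tw3 = (8295, 10429)
w3·Tw3 = 849·8295 + 1067·10429 = 18170198; w3·w3 = 849·849 + 1067·1067 = 1859290
λ ≈ 18170198/1859290 = 9.77265

9.77265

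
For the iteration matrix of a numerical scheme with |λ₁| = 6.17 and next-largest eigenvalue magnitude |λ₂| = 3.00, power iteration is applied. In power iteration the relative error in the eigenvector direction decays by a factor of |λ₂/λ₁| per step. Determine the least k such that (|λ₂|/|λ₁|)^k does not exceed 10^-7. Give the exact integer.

|λ₂/λ₁| = 3.00/6.17 = 0.48622
Need k ≥ ln(10^-7) / ln(0.48622) = -16.1181 / -0.7211 ≈ 22.353
Smallest integer k satisfying the bound: 23

23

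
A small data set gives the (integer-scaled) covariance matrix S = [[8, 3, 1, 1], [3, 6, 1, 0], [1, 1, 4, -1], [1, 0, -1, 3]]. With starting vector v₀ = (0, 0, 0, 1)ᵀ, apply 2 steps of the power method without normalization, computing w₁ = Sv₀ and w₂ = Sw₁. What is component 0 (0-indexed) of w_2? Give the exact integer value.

w1 = Sv₀ = (1, 0, -1, 3)
w2 = Sw1 = (10, 2, -6, 11)
The requested component of w2 is 10.

10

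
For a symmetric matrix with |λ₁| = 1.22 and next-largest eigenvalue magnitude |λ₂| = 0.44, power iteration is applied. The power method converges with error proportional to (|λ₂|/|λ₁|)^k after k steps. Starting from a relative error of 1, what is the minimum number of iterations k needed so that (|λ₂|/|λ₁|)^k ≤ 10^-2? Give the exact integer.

|λ₂/λ₁| = 0.44/1.22 = 0.36066
Need k ≥ ln(10^-2) / ln(0.36066) = -4.6052 / -1.0198 ≈ 4.516
Smallest integer k satisfying the bound: 5

5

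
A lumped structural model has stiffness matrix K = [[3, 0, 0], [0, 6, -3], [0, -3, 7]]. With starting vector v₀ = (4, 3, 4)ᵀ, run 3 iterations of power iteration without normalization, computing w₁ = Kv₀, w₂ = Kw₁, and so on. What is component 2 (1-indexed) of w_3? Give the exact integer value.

w1 = Kv₀ = (12, 6, 19)
w2 = Kw1 = (36, -21, 115)
w3 = Kw2 = (108, -471, 868)
The requested component of w3 is -471.

-471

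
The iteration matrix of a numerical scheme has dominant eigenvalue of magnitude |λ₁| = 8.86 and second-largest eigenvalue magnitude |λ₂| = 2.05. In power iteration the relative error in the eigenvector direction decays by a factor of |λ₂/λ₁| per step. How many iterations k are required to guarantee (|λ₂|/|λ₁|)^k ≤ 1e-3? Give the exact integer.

5

|λ₂/λ₁| = 2.05/8.86 = 0.23138
Need k ≥ ln(1e-3) / ln(0.23138) = -6.9078 / -1.4637 ≈ 4.719
Smallest integer k satisfying the bound: 5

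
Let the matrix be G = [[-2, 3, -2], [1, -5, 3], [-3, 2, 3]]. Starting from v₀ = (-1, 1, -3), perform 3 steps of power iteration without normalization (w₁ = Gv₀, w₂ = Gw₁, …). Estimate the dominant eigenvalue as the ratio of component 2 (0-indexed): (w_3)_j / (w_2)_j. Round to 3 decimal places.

w1 = Gv₀ = ((-2)·(-1) + 3·1 + (-2)·(-3); 1·(-1) + (-5)·1 + 3·(-3); (-3)·(-1) + 2·1 + 3·(-3)) = (11, -15, -4)
w2 = Gw1 = ((-2)·11 + 3·(-15) + (-2)·(-4); 1·11 + (-5)·(-15) + 3·(-4); (-3)·11 + 2·(-15) + 3·(-4)) = (-59, 74, -75)
w3 = Gw2 = (490, -654, 100)
Ratio at component: 100 / -75 = -1.333

λ ≈ -1.333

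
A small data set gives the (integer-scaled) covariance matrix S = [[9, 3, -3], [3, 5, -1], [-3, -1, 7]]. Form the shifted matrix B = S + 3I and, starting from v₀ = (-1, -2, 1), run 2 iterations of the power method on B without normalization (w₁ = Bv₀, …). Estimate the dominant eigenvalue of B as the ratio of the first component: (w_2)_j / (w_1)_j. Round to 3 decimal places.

17.000

B = S + 3I has rows (12, 3, -3); (3, 8, -1); (-3, -1, 10)
w1 = Bv₀ = (12·(-1) + 3·(-2) + (-3)·1; 3·(-1) + 8·(-2) + (-1)·1; (-3)·(-1) + (-1)·(-2) + 10·1) = (-21, -20, 15)
w2 = Bw1 = (12·(-21) + 3·(-20) + (-3)·15; 3·(-21) + 8·(-20) + (-1)·15; (-3)·(-21) + (-1)·(-20) + 10·15) = (-357, -238, 233)
Ratio: -357/-21 = 17.000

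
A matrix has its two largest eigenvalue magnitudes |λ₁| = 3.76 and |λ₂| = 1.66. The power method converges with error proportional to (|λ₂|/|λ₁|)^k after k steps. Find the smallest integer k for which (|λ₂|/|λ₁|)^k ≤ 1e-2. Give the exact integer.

|λ₂/λ₁| = 1.66/3.76 = 0.44149
Need k ≥ ln(1e-2) / ln(0.44149) = -4.6052 / -0.8176 ≈ 5.633
Smallest integer k satisfying the bound: 6

6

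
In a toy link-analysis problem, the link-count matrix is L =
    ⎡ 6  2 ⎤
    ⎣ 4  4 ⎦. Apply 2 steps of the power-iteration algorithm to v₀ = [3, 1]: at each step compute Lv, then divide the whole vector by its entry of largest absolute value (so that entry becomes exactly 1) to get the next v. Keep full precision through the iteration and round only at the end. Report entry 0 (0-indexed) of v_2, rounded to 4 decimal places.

1.0000

Lv0 = (20.00000, 16.00000); divide by 20.00000 → v1 = (1.00000, 0.80000)
Lv1 = (7.60000, 7.20000); divide by 7.60000 → v2 = (1.00000, 0.94737)
Requested entry of v2: 152/152 = 1.0000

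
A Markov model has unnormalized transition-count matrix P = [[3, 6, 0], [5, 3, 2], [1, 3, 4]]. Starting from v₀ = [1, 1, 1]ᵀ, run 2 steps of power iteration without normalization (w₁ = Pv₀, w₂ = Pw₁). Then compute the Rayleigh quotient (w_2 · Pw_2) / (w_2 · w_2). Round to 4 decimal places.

w1 = Pv₀ = (9, 10, 8)
w2 = Pw1 = (87, 91, 71)
Pw2 = (807, 850, 644)
w2·Pw2 = 87·807 + 91·850 + 71·644 = 193283; w2·w2 = 87·87 + 91·91 + 71·71 = 20891
λ ≈ 193283/20891 = 9.2520

λ ≈ 9.2520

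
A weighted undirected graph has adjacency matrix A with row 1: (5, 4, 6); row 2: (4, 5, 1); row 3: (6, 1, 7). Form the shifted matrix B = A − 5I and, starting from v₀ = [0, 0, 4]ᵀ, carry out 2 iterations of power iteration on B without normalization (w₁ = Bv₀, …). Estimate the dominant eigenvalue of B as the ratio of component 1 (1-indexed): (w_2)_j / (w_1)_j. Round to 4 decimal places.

μ ≈ 2.6667

B = A − 5I has rows (0, 4, 6); (4, 0, 1); (6, 1, 2)
w1 = Bv₀ = (24, 4, 8)
w2 = Bw1 = (64, 104, 164)
Ratio: 64/24 = 2.6667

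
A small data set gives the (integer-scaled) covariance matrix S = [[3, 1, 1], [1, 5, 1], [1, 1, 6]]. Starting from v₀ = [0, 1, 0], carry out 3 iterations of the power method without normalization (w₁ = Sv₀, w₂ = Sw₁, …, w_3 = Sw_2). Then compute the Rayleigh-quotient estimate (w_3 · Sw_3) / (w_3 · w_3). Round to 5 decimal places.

w1 = Sv₀ = (3·0 + 1·1 + 1·0; 1·0 + 5·1 + 1·0; 1·0 + 1·1 + 6·0) = (1, 5, 1)
w2 = Sw1 = (3·1 + 1·5 + 1·1; 1·1 + 5·5 + 1·1; 1·1 + 1·5 + 6·1) = (9, 27, 12)
w3 = Sw2 = (66, 156, 108)
Sw3 = (462, 954, 870)
w3·Sw3 = 66·462 + 156·954 + 108·870 = 273276; w3·w3 = 66·66 + 156·156 + 108·108 = 40356
λ ≈ 273276/40356 = 6.77163

6.77163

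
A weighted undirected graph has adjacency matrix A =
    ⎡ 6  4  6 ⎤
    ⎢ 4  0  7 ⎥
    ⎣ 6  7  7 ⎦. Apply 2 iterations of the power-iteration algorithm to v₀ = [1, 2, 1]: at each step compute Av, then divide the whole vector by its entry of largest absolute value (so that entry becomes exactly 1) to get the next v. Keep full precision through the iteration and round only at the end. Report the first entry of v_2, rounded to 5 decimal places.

0.84456

Av0 = (20.000000, 11.000000, 27.000000); divide by 27.000000 → v1 = (0.740741, 0.407407, 1.000000)
Av1 = (12.074074, 9.962963, 14.296296); divide by 14.296296 → v2 = (0.844560, 0.696891, 1.000000)
Requested entry of v2: 326/386 = 0.84456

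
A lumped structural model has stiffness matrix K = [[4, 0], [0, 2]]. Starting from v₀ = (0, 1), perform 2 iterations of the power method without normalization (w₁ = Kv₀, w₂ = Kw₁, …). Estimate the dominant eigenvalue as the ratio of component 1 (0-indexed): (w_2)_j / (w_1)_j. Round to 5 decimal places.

w1 = Kv₀ = (4·0 + 0·1; 0·0 + 2·1) = (0, 2)
w2 = Kw1 = (4·0 + 0·2; 0·0 + 2·2) = (0, 4)
Ratio at component: 4 / 2 = 2.00000

λ ≈ 2.00000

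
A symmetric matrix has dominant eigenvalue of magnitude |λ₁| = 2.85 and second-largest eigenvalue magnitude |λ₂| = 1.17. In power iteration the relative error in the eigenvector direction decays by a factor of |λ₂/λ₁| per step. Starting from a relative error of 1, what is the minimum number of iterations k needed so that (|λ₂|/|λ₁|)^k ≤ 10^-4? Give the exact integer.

|λ₂/λ₁| = 1.17/2.85 = 0.41053
Need k ≥ ln(10^-4) / ln(0.41053) = -9.2103 / -0.8903 ≈ 10.345
Smallest integer k satisfying the bound: 11

11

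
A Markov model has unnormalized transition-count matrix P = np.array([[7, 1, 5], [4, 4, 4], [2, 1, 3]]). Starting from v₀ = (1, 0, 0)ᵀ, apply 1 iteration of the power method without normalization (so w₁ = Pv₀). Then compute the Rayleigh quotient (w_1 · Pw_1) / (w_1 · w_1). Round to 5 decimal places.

w1 = Pv₀ = (7, 4, 2)
Pw1 = (63, 52, 24)
w1·Pw1 = 7·63 + 4·52 + 2·24 = 697; w1·w1 = 7·7 + 4·4 + 2·2 = 69
λ ≈ 697/69 = 10.10145

λ ≈ 10.10145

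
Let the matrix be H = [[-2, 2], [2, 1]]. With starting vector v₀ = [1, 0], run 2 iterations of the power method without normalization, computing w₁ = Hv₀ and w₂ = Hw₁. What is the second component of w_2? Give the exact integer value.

w1 = Hv₀ = ((-2)·1 + 2·0; 2·1 + 1·0) = (-2, 2)
w2 = Hw1 = ((-2)·(-2) + 2·2; 2·(-2) + 1·2) = (8, -2)
The requested component of w2 is -2.

-2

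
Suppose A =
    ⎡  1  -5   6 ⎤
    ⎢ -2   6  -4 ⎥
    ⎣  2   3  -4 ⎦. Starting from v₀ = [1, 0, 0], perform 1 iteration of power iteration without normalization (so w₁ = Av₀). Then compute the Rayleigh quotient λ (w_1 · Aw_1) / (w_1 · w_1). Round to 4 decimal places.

w1 = Av₀ = (1, -2, 2)
Aw1 = (23, -22, -12)
w1·Aw1 = 1·23 + (-2)·(-22) + 2·(-12) = 43; w1·w1 = 1·1 + (-2)·(-2) + 2·2 = 9
λ ≈ 43/9 = 4.7778

λ ≈ 4.7778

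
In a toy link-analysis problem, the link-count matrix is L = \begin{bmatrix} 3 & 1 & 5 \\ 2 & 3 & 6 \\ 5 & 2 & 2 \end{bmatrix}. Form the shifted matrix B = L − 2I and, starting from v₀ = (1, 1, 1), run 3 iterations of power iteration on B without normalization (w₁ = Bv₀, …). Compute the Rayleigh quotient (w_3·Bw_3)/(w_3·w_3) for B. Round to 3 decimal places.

B = L − 2I has rows (1, 1, 5); (2, 1, 6); (5, 2, 0)
w1 = Bv₀ = (1·1 + 1·1 + 5·1; 2·1 + 1·1 + 6·1; 5·1 + 2·1 + 0·1) = (7, 9, 7)
w2 = Bw1 = (1·7 + 1·9 + 5·7; 2·7 + 1·9 + 6·7; 5·7 + 2·9 + 0·7) = (51, 65, 53)
w3 = Bw2 = (381, 485, 385)
Bw3 = (2791, 3557, 2875)
w3·Bw3 = 3895391; w3·w3 = 528611; μ ≈ 3895391/528611 = 7.369

7.369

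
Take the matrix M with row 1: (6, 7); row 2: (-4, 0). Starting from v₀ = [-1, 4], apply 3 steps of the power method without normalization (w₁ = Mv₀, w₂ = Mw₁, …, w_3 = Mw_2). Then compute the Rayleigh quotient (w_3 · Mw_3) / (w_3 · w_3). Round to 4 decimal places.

λ ≈ 0.0938

w1 = Mv₀ = (22, 4)
w2 = Mw1 = (160, -88)
w3 = Mw2 = (344, -640)
Mw3 = (-2416, -1376)
w3·Mw3 = 344·(-2416) + (-640)·(-1376) = 49536; w3·w3 = 344·344 + (-640)·(-640) = 527936
λ ≈ 49536/527936 = 0.0938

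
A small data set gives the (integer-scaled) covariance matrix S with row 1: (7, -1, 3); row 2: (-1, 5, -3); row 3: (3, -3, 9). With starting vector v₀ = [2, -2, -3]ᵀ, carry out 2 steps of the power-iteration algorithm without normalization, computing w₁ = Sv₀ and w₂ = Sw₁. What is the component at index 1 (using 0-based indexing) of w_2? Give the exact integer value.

w1 = Sv₀ = (7, -3, -15)
w2 = Sw1 = (7, 23, -105)
The requested component of w2 is 23.

23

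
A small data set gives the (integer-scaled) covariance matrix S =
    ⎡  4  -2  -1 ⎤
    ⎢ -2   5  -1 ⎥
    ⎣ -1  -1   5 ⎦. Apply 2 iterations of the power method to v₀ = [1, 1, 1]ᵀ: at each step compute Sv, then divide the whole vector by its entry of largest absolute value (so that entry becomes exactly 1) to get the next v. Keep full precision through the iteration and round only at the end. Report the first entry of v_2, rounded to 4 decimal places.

Sv0 = (1.00000, 2.00000, 3.00000); divide by 3.00000 → v1 = (0.33333, 0.66667, 1.00000)
Sv1 = (-1.00000, 1.66667, 4.00000); divide by 4.00000 → v2 = (-0.25000, 0.41667, 1.00000)
Requested entry of v2: -3/12 = -0.2500

-0.2500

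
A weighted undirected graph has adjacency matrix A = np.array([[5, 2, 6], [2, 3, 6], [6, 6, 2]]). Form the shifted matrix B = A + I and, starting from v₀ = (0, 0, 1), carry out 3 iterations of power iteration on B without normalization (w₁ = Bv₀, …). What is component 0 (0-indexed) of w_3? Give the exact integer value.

B = A + I has rows (6, 2, 6); (2, 4, 6); (6, 6, 3)
w1 = Bv₀ = (6·0 + 2·0 + 6·1; 2·0 + 4·0 + 6·1; 6·0 + 6·0 + 3·1) = (6, 6, 3)
w2 = Bw1 = (6·6 + 2·6 + 6·3; 2·6 + 4·6 + 6·3; 6·6 + 6·6 + 3·3) = (66, 54, 81)
w3 = Bw2 = (990, 834, 963)
Requested component of w3: 990

990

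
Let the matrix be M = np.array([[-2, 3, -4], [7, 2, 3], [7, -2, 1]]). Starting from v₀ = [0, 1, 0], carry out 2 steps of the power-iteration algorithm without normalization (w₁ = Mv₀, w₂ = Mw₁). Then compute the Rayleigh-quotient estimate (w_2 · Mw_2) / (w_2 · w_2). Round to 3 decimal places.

w1 = Mv₀ = ((-2)·0 + 3·1 + (-4)·0; 7·0 + 2·1 + 3·0; 7·0 + (-2)·1 + 1·0) = (3, 2, -2)
w2 = Mw1 = ((-2)·3 + 3·2 + (-4)·(-2); 7·3 + 2·2 + 3·(-2); 7·3 + (-2)·2 + 1·(-2)) = (8, 19, 15)
Mw2 = (-19, 139, 33)
w2·Mw2 = 8·(-19) + 19·139 + 15·33 = 2984; w2·w2 = 8·8 + 19·19 + 15·15 = 650
λ ≈ 2984/650 = 4.591

4.591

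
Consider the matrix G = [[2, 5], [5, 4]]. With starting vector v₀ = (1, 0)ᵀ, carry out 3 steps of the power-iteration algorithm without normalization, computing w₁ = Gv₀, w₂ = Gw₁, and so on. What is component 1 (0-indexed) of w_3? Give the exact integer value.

w1 = Gv₀ = (2·1 + 5·0; 5·1 + 4·0) = (2, 5)
w2 = Gw1 = (2·2 + 5·5; 5·2 + 4·5) = (29, 30)
w3 = Gw2 = (208, 265)
The requested component of w3 is 265.

265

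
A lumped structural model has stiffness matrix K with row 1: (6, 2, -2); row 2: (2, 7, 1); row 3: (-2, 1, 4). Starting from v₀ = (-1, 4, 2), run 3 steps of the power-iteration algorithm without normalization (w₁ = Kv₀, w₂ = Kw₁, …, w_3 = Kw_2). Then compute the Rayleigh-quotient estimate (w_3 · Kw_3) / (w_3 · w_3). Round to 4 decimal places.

7.7354

w1 = Kv₀ = (-2, 28, 14)
w2 = Kw1 = (16, 206, 88)
w3 = Kw2 = (332, 1562, 526)
Kw3 = (4064, 12124, 3002)
w3·Kw3 = 332·4064 + 1562·12124 + 526·3002 = 21865988; w3·w3 = 332·332 + 1562·1562 + 526·526 = 2826744
λ ≈ 21865988/2826744 = 7.7354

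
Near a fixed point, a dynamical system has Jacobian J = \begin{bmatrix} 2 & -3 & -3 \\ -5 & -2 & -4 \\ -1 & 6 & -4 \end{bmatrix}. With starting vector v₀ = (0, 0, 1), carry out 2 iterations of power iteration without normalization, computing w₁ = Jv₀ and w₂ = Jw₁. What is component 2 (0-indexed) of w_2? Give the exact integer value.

w1 = Jv₀ = (2·0 + (-3)·0 + (-3)·1; (-5)·0 + (-2)·0 + (-4)·1; (-1)·0 + 6·0 + (-4)·1) = (-3, -4, -4)
w2 = Jw1 = (2·(-3) + (-3)·(-4) + (-3)·(-4); (-5)·(-3) + (-2)·(-4) + (-4)·(-4); (-1)·(-3) + 6·(-4) + (-4)·(-4)) = (18, 39, -5)
The requested component of w2 is -5.

-5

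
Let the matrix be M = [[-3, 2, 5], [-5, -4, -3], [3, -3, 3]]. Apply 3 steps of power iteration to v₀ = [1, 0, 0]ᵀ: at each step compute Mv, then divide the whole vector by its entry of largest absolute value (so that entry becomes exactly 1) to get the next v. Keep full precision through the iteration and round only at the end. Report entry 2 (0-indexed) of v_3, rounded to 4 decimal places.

-0.0411

Mv0 = (-3.00000, -5.00000, 3.00000); divide by -5.00000 → v1 = (0.60000, 1.00000, -0.60000)
Mv1 = (-2.80000, -5.20000, -3.00000); divide by -5.20000 → v2 = (0.53846, 1.00000, 0.57692)
Mv2 = (3.26923, -8.42308, 0.34615); divide by -8.42308 → v3 = (-0.38813, 1.00000, -0.04110)
Requested entry of v3: 9/-219 = -0.0411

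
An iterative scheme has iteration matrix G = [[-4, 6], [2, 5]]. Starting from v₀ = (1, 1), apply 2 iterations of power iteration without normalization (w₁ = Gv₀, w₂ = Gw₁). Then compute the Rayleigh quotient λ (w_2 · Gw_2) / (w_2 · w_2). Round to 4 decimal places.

λ ≈ 5.0762

w1 = Gv₀ = ((-4)·1 + 6·1; 2·1 + 5·1) = (2, 7)
w2 = Gw1 = ((-4)·2 + 6·7; 2·2 + 5·7) = (34, 39)
Gw2 = (98, 263)
w2·Gw2 = 34·98 + 39·263 = 13589; w2·w2 = 34·34 + 39·39 = 2677
λ ≈ 13589/2677 = 5.0762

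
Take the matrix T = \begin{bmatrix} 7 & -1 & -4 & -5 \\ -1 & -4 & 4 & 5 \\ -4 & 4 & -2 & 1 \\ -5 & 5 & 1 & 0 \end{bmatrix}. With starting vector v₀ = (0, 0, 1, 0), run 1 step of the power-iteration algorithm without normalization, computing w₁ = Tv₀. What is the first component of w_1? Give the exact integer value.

-4

w1 = Tv₀ = (7·0 + (-1)·0 + (-4)·1 + (-5)·0; (-1)·0 + (-4)·0 + 4·1 + 5·0; (-4)·0 + 4·0 + (-2)·1 + 1·0; (-5)·0 + 5·0 + 1·1 + 0·0) = (-4, 4, -2, 1)
The requested component of w1 is -4.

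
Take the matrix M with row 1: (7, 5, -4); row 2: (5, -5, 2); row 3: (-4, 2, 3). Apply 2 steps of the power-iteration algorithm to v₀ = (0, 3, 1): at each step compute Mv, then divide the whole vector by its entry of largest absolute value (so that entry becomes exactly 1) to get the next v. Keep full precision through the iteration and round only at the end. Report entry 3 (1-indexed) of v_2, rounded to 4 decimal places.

Mv0 = (11.00000, -13.00000, 9.00000); divide by -13.00000 → v1 = (-0.84615, 1.00000, -0.69231)
Mv1 = (1.84615, -10.61538, 3.30769); divide by -10.61538 → v2 = (-0.17391, 1.00000, -0.31159)
Requested entry of v2: -43/138 = -0.3116

-0.3116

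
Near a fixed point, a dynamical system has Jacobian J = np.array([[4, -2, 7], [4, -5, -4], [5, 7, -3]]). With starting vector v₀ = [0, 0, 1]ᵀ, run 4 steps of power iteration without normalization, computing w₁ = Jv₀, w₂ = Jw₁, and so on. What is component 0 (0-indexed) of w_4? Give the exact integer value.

3945

w1 = Jv₀ = (4·0 + (-2)·0 + 7·1; 4·0 + (-5)·0 + (-4)·1; 5·0 + 7·0 + (-3)·1) = (7, -4, -3)
w2 = Jw1 = (4·7 + (-2)·(-4) + 7·(-3); 4·7 + (-5)·(-4) + (-4)·(-3); 5·7 + 7·(-4) + (-3)·(-3)) = (15, 60, 16)
w3 = Jw2 = (52, -304, 447)
w4 = Jw3 = (3945, -60, -3209)
The requested component of w4 is 3945.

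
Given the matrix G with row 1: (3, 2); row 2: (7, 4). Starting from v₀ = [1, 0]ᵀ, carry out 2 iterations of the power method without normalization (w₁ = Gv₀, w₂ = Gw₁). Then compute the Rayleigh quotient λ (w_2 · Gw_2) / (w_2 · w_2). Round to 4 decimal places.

7.2812

w1 = Gv₀ = (3, 7)
w2 = Gw1 = (23, 49)
Gw2 = (167, 357)
w2·Gw2 = 23·167 + 49·357 = 21334; w2·w2 = 23·23 + 49·49 = 2930
λ ≈ 21334/2930 = 7.2812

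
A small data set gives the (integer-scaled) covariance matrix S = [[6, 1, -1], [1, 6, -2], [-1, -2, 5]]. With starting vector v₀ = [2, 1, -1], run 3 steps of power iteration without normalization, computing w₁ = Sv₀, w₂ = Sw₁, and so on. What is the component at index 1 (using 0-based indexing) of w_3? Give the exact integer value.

813

w1 = Sv₀ = (14, 10, -9)
w2 = Sw1 = (103, 92, -79)
w3 = Sw2 = (789, 813, -682)
The requested component of w3 is 813.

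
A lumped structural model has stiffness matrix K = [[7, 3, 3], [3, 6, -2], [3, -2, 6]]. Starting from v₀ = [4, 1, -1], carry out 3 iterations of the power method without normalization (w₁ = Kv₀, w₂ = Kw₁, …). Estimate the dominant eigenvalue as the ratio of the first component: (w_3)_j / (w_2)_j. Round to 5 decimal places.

w1 = Kv₀ = (28, 20, 4)
w2 = Kw1 = (268, 196, 68)
w3 = Kw2 = (2668, 1844, 820)
Ratio at component: 2668 / 268 = 9.95522

λ ≈ 9.95522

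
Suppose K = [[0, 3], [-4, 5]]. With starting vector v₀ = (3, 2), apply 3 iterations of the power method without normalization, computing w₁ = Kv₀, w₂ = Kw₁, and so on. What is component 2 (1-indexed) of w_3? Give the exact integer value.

-146

w1 = Kv₀ = (6, -2)
w2 = Kw1 = (-6, -34)
w3 = Kw2 = (-102, -146)
The requested component of w3 is -146.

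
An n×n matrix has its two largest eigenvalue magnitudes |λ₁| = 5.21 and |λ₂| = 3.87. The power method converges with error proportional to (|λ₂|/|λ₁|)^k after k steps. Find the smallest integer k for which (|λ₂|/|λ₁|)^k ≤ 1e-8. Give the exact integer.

62

|λ₂/λ₁| = 3.87/5.21 = 0.74280
Need k ≥ ln(1e-8) / ln(0.74280) = -18.4207 / -0.2973 ≈ 61.955
Smallest integer k satisfying the bound: 62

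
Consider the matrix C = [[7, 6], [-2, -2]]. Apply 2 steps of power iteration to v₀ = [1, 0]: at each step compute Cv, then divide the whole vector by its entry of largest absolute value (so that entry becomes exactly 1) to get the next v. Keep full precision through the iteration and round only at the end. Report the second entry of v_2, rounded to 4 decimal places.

-0.2703

Cv0 = (7.00000, -2.00000); divide by 7.00000 → v1 = (1.00000, -0.28571)
Cv1 = (5.28571, -1.42857); divide by 5.28571 → v2 = (1.00000, -0.27027)
Requested entry of v2: -10/37 = -0.2703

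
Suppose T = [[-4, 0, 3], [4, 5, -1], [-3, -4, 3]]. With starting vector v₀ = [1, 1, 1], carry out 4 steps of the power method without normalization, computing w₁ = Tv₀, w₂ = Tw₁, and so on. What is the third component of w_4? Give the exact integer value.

w1 = Tv₀ = ((-4)·1 + 0·1 + 3·1; 4·1 + 5·1 + (-1)·1; (-3)·1 + (-4)·1 + 3·1) = (-1, 8, -4)
w2 = Tw1 = ((-4)·(-1) + 0·8 + 3·(-4); 4·(-1) + 5·8 + (-1)·(-4); (-3)·(-1) + (-4)·8 + 3·(-4)) = (-8, 40, -41)
w3 = Tw2 = (-91, 209, -259)
w4 = Tw3 = (-413, 940, -1340)
The requested component of w4 is -1340.

-1340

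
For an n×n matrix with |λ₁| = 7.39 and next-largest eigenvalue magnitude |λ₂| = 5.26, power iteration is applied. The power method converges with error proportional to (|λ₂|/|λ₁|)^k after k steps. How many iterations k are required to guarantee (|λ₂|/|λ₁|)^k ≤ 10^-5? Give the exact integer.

34

|λ₂/λ₁| = 5.26/7.39 = 0.71177
Need k ≥ ln(10^-5) / ln(0.71177) = -11.5129 / -0.3400 ≈ 33.862
Smallest integer k satisfying the bound: 34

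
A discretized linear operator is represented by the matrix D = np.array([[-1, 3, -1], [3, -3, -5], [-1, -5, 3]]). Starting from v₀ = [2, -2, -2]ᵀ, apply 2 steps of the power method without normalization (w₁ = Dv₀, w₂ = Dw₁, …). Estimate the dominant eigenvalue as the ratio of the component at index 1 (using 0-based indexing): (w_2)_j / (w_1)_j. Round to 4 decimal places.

-4.2727

w1 = Dv₀ = ((-1)·2 + 3·(-2) + (-1)·(-2); 3·2 + (-3)·(-2) + (-5)·(-2); (-1)·2 + (-5)·(-2) + 3·(-2)) = (-6, 22, 2)
w2 = Dw1 = ((-1)·(-6) + 3·22 + (-1)·2; 3·(-6) + (-3)·22 + (-5)·2; (-1)·(-6) + (-5)·22 + 3·2) = (70, -94, -98)
Ratio at component: -94 / 22 = -4.2727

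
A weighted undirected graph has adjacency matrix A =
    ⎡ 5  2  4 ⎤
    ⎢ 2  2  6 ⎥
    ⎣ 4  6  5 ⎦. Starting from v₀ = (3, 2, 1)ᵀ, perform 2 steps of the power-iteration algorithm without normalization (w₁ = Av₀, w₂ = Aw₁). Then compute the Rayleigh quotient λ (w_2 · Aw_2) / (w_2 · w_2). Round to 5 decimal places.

12.31730

w1 = Av₀ = (5·3 + 2·2 + 4·1; 2·3 + 2·2 + 6·1; 4·3 + 6·2 + 5·1) = (23, 16, 29)
w2 = Aw1 = (5·23 + 2·16 + 4·29; 2·23 + 2·16 + 6·29; 4·23 + 6·16 + 5·29) = (263, 252, 333)
Aw2 = (3151, 3028, 4229)
w2·Aw2 = 263·3151 + 252·3028 + 333·4229 = 3000026; w2·w2 = 263·263 + 252·252 + 333·333 = 243562
λ ≈ 3000026/243562 = 12.31730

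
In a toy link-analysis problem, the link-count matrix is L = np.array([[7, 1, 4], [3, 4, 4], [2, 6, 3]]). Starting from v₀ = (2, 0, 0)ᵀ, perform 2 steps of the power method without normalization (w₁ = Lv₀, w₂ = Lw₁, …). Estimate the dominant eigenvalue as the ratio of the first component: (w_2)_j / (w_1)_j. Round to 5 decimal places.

w1 = Lv₀ = (14, 6, 4)
w2 = Lw1 = (120, 82, 76)
Ratio at component: 120 / 14 = 8.57143

8.57143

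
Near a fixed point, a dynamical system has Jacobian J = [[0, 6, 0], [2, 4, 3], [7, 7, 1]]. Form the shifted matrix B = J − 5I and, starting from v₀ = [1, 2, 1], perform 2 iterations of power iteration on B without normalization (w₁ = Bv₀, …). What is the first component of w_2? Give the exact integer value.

-17

B = J − 5I has rows (-5, 6, 0); (2, -1, 3); (7, 7, -4)
w1 = Bv₀ = ((-5)·1 + 6·2 + 0·1; 2·1 + (-1)·2 + 3·1; 7·1 + 7·2 + (-4)·1) = (7, 3, 17)
w2 = Bw1 = ((-5)·7 + 6·3 + 0·17; 2·7 + (-1)·3 + 3·17; 7·7 + 7·3 + (-4)·17) = (-17, 62, 2)
Requested component of w2: -17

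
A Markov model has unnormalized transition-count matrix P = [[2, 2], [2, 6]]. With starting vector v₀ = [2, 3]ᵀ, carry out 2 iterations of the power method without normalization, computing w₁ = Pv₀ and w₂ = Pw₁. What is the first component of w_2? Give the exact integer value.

64

w1 = Pv₀ = (2·2 + 2·3; 2·2 + 6·3) = (10, 22)
w2 = Pw1 = (2·10 + 2·22; 2·10 + 6·22) = (64, 152)
The requested component of w2 is 64.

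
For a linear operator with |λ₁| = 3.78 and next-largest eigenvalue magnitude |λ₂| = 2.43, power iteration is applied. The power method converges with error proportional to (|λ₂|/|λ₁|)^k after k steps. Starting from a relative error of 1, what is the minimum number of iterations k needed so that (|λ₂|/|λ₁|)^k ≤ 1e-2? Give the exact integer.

11

|λ₂/λ₁| = 2.43/3.78 = 0.64286
Need k ≥ ln(1e-2) / ln(0.64286) = -4.6052 / -0.4418 ≈ 10.423
Smallest integer k satisfying the bound: 11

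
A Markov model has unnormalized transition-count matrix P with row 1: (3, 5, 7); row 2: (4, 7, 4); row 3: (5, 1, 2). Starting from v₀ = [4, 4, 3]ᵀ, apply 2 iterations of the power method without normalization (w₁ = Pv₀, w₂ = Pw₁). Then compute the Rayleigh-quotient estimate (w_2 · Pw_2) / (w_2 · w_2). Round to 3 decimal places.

λ ≈ 12.653

w1 = Pv₀ = (3·4 + 5·4 + 7·3; 4·4 + 7·4 + 4·3; 5·4 + 1·4 + 2·3) = (53, 56, 30)
w2 = Pw1 = (3·53 + 5·56 + 7·30; 4·53 + 7·56 + 4·30; 5·53 + 1·56 + 2·30) = (649, 724, 381)
Pw2 = (8234, 9188, 4731)
w2·Pw2 = 649·8234 + 724·9188 + 381·4731 = 13798489; w2·w2 = 649·649 + 724·724 + 381·381 = 1090538
λ ≈ 13798489/1090538 = 12.653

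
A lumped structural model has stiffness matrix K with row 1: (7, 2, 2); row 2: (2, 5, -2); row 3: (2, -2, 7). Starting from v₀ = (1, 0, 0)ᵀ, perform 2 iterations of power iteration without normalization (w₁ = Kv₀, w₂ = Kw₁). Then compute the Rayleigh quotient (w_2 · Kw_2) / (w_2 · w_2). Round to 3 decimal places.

8.731

w1 = Kv₀ = (7, 2, 2)
w2 = Kw1 = (57, 20, 24)
Kw2 = (487, 166, 242)
w2·Kw2 = 57·487 + 20·166 + 24·242 = 36887; w2·w2 = 57·57 + 20·20 + 24·24 = 4225
λ ≈ 36887/4225 = 8.731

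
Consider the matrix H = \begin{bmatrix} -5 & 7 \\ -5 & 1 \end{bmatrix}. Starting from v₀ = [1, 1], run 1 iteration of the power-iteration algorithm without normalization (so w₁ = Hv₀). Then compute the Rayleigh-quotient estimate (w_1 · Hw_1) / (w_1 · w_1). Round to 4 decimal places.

-1.0000

w1 = Hv₀ = (2, -4)
Hw1 = (-38, -14)
w1·Hw1 = 2·(-38) + (-4)·(-14) = -20; w1·w1 = 2·2 + (-4)·(-4) = 20
λ ≈ -20/20 = -1.0000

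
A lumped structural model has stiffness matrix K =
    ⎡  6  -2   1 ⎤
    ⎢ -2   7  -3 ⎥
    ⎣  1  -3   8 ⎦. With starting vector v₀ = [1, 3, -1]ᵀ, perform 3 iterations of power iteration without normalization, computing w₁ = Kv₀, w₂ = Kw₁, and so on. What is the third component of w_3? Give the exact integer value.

-2238

w1 = Kv₀ = (6·1 + (-2)·3 + 1·(-1); (-2)·1 + 7·3 + (-3)·(-1); 1·1 + (-3)·3 + 8·(-1)) = (-1, 22, -16)
w2 = Kw1 = (6·(-1) + (-2)·22 + 1·(-16); (-2)·(-1) + 7·22 + (-3)·(-16); 1·(-1) + (-3)·22 + 8·(-16)) = (-66, 204, -195)
w3 = Kw2 = (-999, 2145, -2238)
The requested component of w3 is -2238.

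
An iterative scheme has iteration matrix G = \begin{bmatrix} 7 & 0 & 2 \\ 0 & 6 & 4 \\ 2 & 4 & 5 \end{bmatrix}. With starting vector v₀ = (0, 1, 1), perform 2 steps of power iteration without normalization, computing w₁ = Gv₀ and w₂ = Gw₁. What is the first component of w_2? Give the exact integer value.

w1 = Gv₀ = (7·0 + 0·1 + 2·1; 0·0 + 6·1 + 4·1; 2·0 + 4·1 + 5·1) = (2, 10, 9)
w2 = Gw1 = (7·2 + 0·10 + 2·9; 0·2 + 6·10 + 4·9; 2·2 + 4·10 + 5·9) = (32, 96, 89)
The requested component of w2 is 32.

32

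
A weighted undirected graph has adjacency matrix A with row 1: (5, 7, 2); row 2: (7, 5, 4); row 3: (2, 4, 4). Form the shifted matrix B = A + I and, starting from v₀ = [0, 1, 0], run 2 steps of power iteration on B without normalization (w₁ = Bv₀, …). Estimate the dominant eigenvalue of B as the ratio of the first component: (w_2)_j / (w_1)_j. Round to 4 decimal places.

13.1429

B = A + I has rows (6, 7, 2); (7, 6, 4); (2, 4, 5)
w1 = Bv₀ = (6·0 + 7·1 + 2·0; 7·0 + 6·1 + 4·0; 2·0 + 4·1 + 5·0) = (7, 6, 4)
w2 = Bw1 = (6·7 + 7·6 + 2·4; 7·7 + 6·6 + 4·4; 2·7 + 4·6 + 5·4) = (92, 101, 58)
Ratio: 92/7 = 13.1429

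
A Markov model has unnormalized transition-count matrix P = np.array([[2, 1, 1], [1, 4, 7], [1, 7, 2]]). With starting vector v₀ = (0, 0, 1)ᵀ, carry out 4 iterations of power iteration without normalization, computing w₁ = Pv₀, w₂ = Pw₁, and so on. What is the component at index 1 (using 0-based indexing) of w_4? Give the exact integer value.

5303

w1 = Pv₀ = (1, 7, 2)
w2 = Pw1 = (11, 43, 54)
w3 = Pw2 = (119, 561, 420)
w4 = Pw3 = (1219, 5303, 4886)
The requested component of w4 is 5303.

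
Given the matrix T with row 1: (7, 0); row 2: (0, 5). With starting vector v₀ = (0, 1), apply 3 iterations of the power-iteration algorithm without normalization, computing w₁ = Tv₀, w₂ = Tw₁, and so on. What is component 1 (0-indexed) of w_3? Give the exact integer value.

w1 = Tv₀ = (0, 5)
w2 = Tw1 = (0, 25)
w3 = Tw2 = (0, 125)
The requested component of w3 is 125.

125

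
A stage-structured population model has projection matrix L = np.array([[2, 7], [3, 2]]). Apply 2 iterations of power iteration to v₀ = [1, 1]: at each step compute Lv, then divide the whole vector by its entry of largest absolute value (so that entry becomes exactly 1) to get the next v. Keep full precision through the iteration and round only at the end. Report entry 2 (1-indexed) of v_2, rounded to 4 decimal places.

0.6981

Lv0 = (9.00000, 5.00000); divide by 9.00000 → v1 = (1.00000, 0.55556)
Lv1 = (5.88889, 4.11111); divide by 5.88889 → v2 = (1.00000, 0.69811)
Requested entry of v2: 37/53 = 0.6981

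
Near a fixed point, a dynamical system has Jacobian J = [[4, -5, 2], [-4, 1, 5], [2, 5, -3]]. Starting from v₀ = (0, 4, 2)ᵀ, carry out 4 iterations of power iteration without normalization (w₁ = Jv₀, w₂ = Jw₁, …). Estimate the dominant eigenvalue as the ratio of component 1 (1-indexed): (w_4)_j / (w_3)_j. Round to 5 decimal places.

w1 = Jv₀ = (4·0 + (-5)·4 + 2·2; (-4)·0 + 1·4 + 5·2; 2·0 + 5·4 + (-3)·2) = (-16, 14, 14)
w2 = Jw1 = (4·(-16) + (-5)·14 + 2·14; (-4)·(-16) + 1·14 + 5·14; 2·(-16) + 5·14 + (-3)·14) = (-106, 148, -4)
w3 = Jw2 = (-1172, 552, 540)
w4 = Jw3 = (-6368, 7940, -1204)
Ratio at component: -6368 / -1172 = 5.43345

5.43345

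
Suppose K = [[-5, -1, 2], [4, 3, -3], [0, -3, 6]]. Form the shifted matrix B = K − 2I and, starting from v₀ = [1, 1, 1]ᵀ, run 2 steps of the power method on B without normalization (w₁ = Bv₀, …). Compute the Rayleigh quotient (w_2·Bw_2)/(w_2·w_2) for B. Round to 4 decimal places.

B = K − 2I has rows (-7, -1, 2); (4, 1, -3); (0, -3, 4)
w1 = Bv₀ = ((-7)·1 + (-1)·1 + 2·1; 4·1 + 1·1 + (-3)·1; 0·1 + (-3)·1 + 4·1) = (-6, 2, 1)
w2 = Bw1 = ((-7)·(-6) + (-1)·2 + 2·1; 4·(-6) + 1·2 + (-3)·1; 0·(-6) + (-3)·2 + 4·1) = (42, -25, -2)
Bw2 = (-273, 149, 67)
w2·Bw2 = -15325; w2·w2 = 2393; μ ≈ -15325/2393 = -6.4041

μ ≈ -6.4041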